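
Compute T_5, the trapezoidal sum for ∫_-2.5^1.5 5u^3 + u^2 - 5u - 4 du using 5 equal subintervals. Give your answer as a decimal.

Δu = (1.5 − (-2.5))/5 = 0.8.
f(-2.5) = -63.375, f(-1.7) = -17.175, f(-0.9) = -2.335, f(-0.1) = -3.495, f(0.7) = -5.295, f(1.5) = 7.625.
T_5 = (Δu/2)·[f(u_0) + 2f(u_1) + ... + 2f(u_{4}) + f(u_5)].
Sum = -44.94.

-44.94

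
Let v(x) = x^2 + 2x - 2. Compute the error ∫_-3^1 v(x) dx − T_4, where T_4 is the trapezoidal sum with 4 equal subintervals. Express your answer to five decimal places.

-0.66667

Exact integral: ∫_-3^1 v(x) dx ≈ -6.6666667.
T_4 = -6.
Error ≈ -6.6666667 − (-6) ≈ -0.66667.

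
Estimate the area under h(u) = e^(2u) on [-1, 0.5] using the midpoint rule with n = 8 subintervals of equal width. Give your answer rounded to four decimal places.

Δu = (0.5 − (-1))/8 = 0.1875.
Midpoints: -0.90625, -0.71875, -0.53125, -0.34375, -0.15625, 0.03125, 0.21875, 0.40625.
h(-0.90625) ≈ 0.1632, h(-0.71875) ≈ 0.2375, h(-0.53125) ≈ 0.3456, h(-0.34375) ≈ 0.5028, h(-0.15625) ≈ 0.7316, h(0.03125) ≈ 1.0645, h(0.21875) ≈ 1.5488, h(0.40625) ≈ 2.2535.
Sum = Δu · [h(-0.90625) + h(-0.71875) + h(-0.53125) + ...].
Sum ≈ 1.2839.

1.2839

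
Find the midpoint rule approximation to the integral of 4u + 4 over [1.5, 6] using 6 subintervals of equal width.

85.5

Δu = (6 − 1.5)/6 = 0.75.
Midpoints: 1.875, 2.625, 3.375, 4.125, 4.875, 5.625.
f(1.875) = 11.5, f(2.625) = 14.5, f(3.375) = 17.5, f(4.125) = 20.5, f(4.875) = 23.5, f(5.625) = 26.5.
Sum = Δu · [f(1.875) + f(2.625) + f(3.375) + ...].
Sum = 85.5.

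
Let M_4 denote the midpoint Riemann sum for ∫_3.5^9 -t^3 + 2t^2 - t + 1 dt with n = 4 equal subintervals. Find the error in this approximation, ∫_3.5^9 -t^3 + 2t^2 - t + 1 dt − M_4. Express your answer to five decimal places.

-14.51449

Exact integral: ∫_3.5^9 f(t) dt ≈ -1174.1927083.
M_4 ≈ -1159.6782227.
Error ≈ -1174.1927083 − (-1159.6782227) ≈ -14.51449.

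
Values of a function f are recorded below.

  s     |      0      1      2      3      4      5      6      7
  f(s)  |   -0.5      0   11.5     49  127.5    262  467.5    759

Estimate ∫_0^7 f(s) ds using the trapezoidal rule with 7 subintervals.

1296.75

Δs = 1.
T_7 = (1/2)·[(-0.5) + 2·0 + 2·11.5 + 2·49 + 2·127.5 + 2·262 + 2·467.5 + 759] = 1296.75.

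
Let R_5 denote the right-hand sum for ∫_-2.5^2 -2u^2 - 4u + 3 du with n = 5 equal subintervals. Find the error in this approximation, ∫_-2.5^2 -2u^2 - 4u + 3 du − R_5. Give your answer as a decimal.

7.29

Exact integral: ∫_-2.5^2 f(u) du = 2.25.
R_5 = -5.04.
Error = 2.25 − (-5.04) = 7.29.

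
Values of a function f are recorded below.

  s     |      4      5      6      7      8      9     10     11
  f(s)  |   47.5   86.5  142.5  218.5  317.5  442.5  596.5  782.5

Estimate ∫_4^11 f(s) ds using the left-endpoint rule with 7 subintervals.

Δs = 1.
Sum = 1·[47.5 + 86.5 + 142.5 + 218.5 + 317.5 + 442.5 + 596.5] = 1851.5.

1851.5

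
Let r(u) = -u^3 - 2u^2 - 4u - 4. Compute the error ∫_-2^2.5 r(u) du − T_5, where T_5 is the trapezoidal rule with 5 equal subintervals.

Exact integral: ∫_-2^2.5 r(u) du = -44.015625.
T_5 = -45.68625.
Error = -44.015625 − (-45.68625) = 1.670625.

1.670625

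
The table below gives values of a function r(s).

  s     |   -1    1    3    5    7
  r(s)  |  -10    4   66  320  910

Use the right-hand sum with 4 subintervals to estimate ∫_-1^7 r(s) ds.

Δs = 2.
Sum = 2·[4 + 66 + 320 + 910] = 2600.

2600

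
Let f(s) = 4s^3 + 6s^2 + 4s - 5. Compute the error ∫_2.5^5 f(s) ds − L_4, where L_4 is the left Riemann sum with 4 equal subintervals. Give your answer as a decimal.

166.69921875

Exact integral: ∫_2.5^5 f(s) ds = 829.6875.
L_4 = 662.98828125.
Error = 829.6875 − 662.98828125 = 166.69921875.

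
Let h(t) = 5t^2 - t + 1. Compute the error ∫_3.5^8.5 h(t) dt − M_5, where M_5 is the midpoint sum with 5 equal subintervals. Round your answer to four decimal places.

2.0833

Exact integral: ∫_3.5^8.5 h(t) dt ≈ 927.083333.
M_5 = 925.
Error ≈ 927.083333 − 925 ≈ 2.0833.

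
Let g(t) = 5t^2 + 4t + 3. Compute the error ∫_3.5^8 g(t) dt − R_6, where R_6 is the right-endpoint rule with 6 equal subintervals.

-105.890625

Exact integral: ∫_3.5^8 g(t) dt = 898.875.
R_6 = 1004.765625.
Error = 898.875 − 1004.765625 = -105.890625.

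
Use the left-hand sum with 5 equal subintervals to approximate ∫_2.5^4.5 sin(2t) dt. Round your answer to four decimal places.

0.2910

Δt = (4.5 − 2.5)/5 = 0.4.
Left endpoints: 2.5, 2.9, 3.3, 3.7, 4.1.
f(2.5) ≈ -0.9589, f(2.9) ≈ -0.4646, f(3.3) ≈ 0.3115, f(3.7) ≈ 0.8987, f(4.1) ≈ 0.9407.
Sum = Δt · [f(2.5) + f(2.9) + f(3.3) + f(3.7) + f(4.1)].
Sum ≈ 0.2910.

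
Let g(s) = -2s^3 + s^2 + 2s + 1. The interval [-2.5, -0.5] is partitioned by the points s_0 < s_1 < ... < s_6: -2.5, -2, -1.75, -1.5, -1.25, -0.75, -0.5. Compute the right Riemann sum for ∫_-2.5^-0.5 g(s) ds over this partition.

14.640625

Subinterval widths: 0.5, 0.25, 0.25, 0.25, 0.5, 0.25.
Right endpoints: -2, -1.75, -1.5, -1.25, -0.75, -0.5.
g(-2) = 17, g(-1.75) = 11.28125, g(-1.5) = 7, g(-1.25) = 3.96875, g(-0.75) = 0.90625, g(-0.5) = 0.5.
Sum = Σ Δs_i · g(s_i).
Sum = 14.640625.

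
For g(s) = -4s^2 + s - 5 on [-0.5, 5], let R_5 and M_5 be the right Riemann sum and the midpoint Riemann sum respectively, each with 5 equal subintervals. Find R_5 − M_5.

-58.08

R_5 = -237.82.
M_5 = -179.74.
R_5 − M_5 = -58.08.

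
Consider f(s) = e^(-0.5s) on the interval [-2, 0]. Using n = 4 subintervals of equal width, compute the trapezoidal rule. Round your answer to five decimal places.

Δs = (0 − (-2))/4 = 0.5.
f(-2) ≈ 2.71828, f(-1.5) ≈ 2.11700, f(-1) ≈ 1.64872, f(-0.5) ≈ 1.28403, f(0) ≈ 1.00000.
T_4 = (Δs/2)·[f(s_0) + 2f(s_1) + 2f(s_2) + 2f(s_3) + f(s_4)].
Sum ≈ 3.45444.

3.45444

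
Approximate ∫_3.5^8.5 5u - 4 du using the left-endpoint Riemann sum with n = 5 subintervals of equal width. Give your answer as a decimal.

117.5

Δu = (8.5 − 3.5)/5 = 1.
Left endpoints: 3.5, 4.5, 5.5, 6.5, 7.5.
f(3.5) = 13.5, f(4.5) = 18.5, f(5.5) = 23.5, f(6.5) = 28.5, f(7.5) = 33.5.
Sum = Δu · [f(3.5) + f(4.5) + f(5.5) + f(6.5) + f(7.5)].
Sum = 117.5.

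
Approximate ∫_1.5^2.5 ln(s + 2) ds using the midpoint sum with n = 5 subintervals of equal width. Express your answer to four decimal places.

Δs = (2.5 − 1.5)/5 = 0.2.
Midpoints: 1.6, 1.8, 2, 2.2, 2.4.
f(1.6) ≈ 1.2809, f(1.8) ≈ 1.3350, f(2) ≈ 1.3863, f(2.2) ≈ 1.4351, f(2.4) ≈ 1.4816.
Sum = Δs · [f(1.6) + f(1.8) + f(2) + f(2.2) + f(2.4)].
Sum ≈ 1.3838.

1.3838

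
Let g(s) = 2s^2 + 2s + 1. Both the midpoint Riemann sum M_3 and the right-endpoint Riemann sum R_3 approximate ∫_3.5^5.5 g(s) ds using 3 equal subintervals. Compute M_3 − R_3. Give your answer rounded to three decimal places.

M_3 ≈ 102.18519.
R_3 ≈ 115.96296.
M_3 − R_3 ≈ -13.778.

-13.778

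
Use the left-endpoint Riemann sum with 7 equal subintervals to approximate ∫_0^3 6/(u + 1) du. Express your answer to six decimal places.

Δu = (3 − 0)/7 = 3/7.
Left endpoints: 0, 3/7, 6/7, 9/7, 12/7, 15/7, 18/7.
f(0) = 6, f(3/7) = 4.2, f(6/7) = 42/13, f(9/7) = 2.625, f(12/7) = 42/19, f(15/7) = 21/11, f(18/7) = 1.68.
Sum = Δu · [f(0) + f(3/7) + f(6/7) + ...].
Sum ≈ 9.366594.

9.366594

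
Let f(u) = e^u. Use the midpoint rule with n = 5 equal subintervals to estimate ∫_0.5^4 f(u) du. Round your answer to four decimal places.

Δu = (4 − 0.5)/5 = 0.7.
Midpoints: 0.85, 1.55, 2.25, 2.95, 3.65.
f(0.85) ≈ 2.3396, f(1.55) ≈ 4.7115, f(2.25) ≈ 9.4877, f(2.95) ≈ 19.1060, f(3.65) ≈ 38.4747.
Sum = Δu · [f(0.85) + f(1.55) + f(2.25) + f(2.95) + f(3.65)].
Sum ≈ 51.8836.

51.8836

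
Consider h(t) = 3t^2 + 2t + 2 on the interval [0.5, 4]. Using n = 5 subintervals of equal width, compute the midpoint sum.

86.19625

Δt = (4 − 0.5)/5 = 0.7.
Midpoints: 0.85, 1.55, 2.25, 2.95, 3.65.
h(0.85) = 5.8675, h(1.55) = 12.3075, h(2.25) = 21.6875, h(2.95) = 34.0075, h(3.65) = 49.2675.
Sum = Δt · [h(0.85) + h(1.55) + h(2.25) + h(2.95) + h(3.65)].
Sum = 86.19625.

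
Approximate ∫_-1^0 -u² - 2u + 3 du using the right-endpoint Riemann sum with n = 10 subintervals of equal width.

3.615

Δu = (0 − (-1))/10 = 0.1.
Right endpoints: -0.9, -0.8, -0.7, -0.6, -0.5, -0.4, -0.3, -0.2, -0.1, 0.
f(-0.9) = 3.99, f(-0.8) = 3.96, f(-0.7) = 3.91, f(-0.6) = 3.84, f(-0.5) = 3.75, f(-0.4) = 3.64, f(-0.3) = 3.51, f(-0.2) = 3.36, f(-0.1) = 3.19, f(0) = 3.
Sum = Δu · [f(-0.9) + f(-0.8) + f(-0.7) + ...].
Sum = 3.615.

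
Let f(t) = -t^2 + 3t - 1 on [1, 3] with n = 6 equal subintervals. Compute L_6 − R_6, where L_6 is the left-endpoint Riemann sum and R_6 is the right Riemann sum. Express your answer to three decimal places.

L_6 ≈ 1.62963.
R_6 ≈ 0.96296.
L_6 − R_6 ≈ 0.667.

0.667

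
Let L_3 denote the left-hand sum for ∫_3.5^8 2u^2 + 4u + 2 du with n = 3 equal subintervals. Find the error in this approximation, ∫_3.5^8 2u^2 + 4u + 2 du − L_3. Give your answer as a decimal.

Exact integral: ∫_3.5^8 f(u) du = 425.25.
L_3 = 337.5.
Error = 425.25 − 337.5 = 87.75.

87.75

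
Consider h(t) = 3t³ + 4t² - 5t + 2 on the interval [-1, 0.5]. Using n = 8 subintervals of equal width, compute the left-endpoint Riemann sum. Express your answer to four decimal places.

6.3552

Δt = (0.5 − (-1))/8 = 0.1875.
Left endpoints: -1, -0.8125, -0.625, -0.4375, -0.25, -0.0625, 0.125, 0.3125.
h(-1) = 8, h(-0.8125) = 29057/4096, h(-0.625) = 3049/512, h(-0.4375) = 19259/4096, h(-0.25) = 3.453125, h(-0.0625) = 9533/4096, h(0.125) = 739/512, h(0.3125) = 3767/4096.
Sum = Δt · [h(-1) + h(-0.8125) + h(-0.625) + ...].
Sum ≈ 6.3552.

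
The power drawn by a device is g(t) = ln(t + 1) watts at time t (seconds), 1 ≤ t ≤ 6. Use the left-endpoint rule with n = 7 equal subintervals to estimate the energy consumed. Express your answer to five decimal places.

Δt = (6 − 1)/7 = 5/7.
Left endpoints: 1, 12/7, 17/7, 22/7, 27/7, 32/7, 37/7.
g(1) ≈ 0.69315, g(12/7) ≈ 0.99853, g(17/7) ≈ 1.23214, g(22/7) ≈ 1.42139, g(27/7) ≈ 1.58045, g(32/7) ≈ 1.71765, g(37/7) ≈ 1.83828.
Sum = Δt · [g(1) + g(12/7) + g(17/7) + ...].
Sum ≈ 6.77256.

6.77256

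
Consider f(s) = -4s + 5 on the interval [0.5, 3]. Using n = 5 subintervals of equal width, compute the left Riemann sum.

Δs = (3 − 0.5)/5 = 0.5.
Left endpoints: 0.5, 1, 1.5, 2, 2.5.
f(0.5) = 3, f(1) = 1, f(1.5) = -1, f(2) = -3, f(2.5) = -5.
Sum = Δs · [f(0.5) + f(1) + f(1.5) + f(2) + f(2.5)].
Sum = -2.5.

-2.5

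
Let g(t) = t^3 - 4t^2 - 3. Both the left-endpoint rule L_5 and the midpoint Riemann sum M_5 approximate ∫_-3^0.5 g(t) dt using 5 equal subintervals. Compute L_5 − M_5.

-25.0665625

L_5 = -90.86.
M_5 = -65.7934375.
L_5 − M_5 = -25.0665625.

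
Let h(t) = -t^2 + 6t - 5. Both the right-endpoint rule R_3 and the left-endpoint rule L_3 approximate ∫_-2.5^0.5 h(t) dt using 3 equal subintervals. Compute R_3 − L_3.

R_3 = -26.75.
L_3 = -50.75.
R_3 − L_3 = 24.

24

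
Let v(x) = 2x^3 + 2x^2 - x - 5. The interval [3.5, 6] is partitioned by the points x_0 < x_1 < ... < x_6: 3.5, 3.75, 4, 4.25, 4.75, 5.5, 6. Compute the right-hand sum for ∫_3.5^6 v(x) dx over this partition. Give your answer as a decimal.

Subinterval widths: 0.25, 0.25, 0.25, 0.5, 0.75, 0.5.
Right endpoints: 3.75, 4, 4.25, 4.75, 5.5, 6.
v(3.75) = 124.84375, v(4) = 151, v(4.25) = 180.40625, v(4.75) = 249.71875, v(5.5) = 382.75, v(6) = 493.
Sum = Σ Δx_i · v(x_i).
Sum = 772.484375.

772.484375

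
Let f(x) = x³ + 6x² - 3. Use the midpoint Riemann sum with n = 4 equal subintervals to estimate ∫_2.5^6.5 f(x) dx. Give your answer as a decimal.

Δx = (6.5 − 2.5)/4 = 1.
Midpoints: 3, 4, 5, 6.
f(3) = 78, f(4) = 157, f(5) = 272, f(6) = 429.
Sum = Δx · [f(3) + f(4) + f(5) + f(6)].
Sum = 936.

936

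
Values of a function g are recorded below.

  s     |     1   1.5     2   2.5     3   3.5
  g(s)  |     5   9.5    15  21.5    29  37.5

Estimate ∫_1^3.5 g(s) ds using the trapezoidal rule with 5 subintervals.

Δs = 0.5.
T_5 = (0.5/2)·[5 + 2·9.5 + 2·15 + 2·21.5 + 2·29 + 37.5] = 48.125.

48.125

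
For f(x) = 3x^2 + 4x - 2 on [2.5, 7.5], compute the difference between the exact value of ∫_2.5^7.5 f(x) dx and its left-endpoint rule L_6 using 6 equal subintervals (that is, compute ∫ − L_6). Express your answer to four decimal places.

69.0972

Exact integral: ∫_2.5^7.5 f(x) dx = 496.25.
L_6 ≈ 427.152778.
Error ≈ 496.25 − 427.152778 ≈ 69.0972.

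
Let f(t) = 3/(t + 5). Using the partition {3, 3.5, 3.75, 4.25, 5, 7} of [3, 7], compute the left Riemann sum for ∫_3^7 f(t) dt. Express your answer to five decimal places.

Subinterval widths: 0.5, 0.25, 0.5, 0.75, 2.
Left endpoints: 3, 3.5, 3.75, 4.25, 5.
f(3) = 0.375, f(3.5) = 6/17, f(3.75) = 12/35, f(4.25) = 12/37, f(5) = 0.3.
Sum = Σ Δt_i · f(t_i).
Sum ≈ 1.29041.

1.29041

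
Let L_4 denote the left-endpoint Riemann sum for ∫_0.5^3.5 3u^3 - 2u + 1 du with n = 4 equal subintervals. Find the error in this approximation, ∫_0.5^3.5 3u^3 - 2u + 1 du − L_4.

Exact integral: ∫_0.5^3.5 f(u) du = 103.5.
L_4 = 62.71875.
Error = 103.5 − 62.71875 = 40.78125.

40.78125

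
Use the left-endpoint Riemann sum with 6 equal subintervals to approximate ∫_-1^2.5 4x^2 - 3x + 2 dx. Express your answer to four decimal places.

Δx = (2.5 − (-1))/6 = 7/12.
Left endpoints: -1, -5/12, 1/6, 0.75, 4/3, 23/12.
f(-1) = 9, f(-5/12) = 71/18, f(1/6) = 29/18, f(0.75) = 2, f(4/3) = 46/9, f(23/12) = 197/18.
Sum = Δx · [f(-1) + f(-5/12) + f(1/6) + ...].
Sum ≈ 19.0231.

19.0231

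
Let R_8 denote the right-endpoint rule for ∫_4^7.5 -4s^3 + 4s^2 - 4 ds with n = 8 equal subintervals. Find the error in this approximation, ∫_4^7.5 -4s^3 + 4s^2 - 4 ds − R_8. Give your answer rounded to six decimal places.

Exact integral: ∫_4^7.5 f(s) ds ≈ -2444.89583333.
R_8 ≈ -2730.07519531.
Error ≈ -2444.89583333 − (-2730.07519531) ≈ 285.179362.

285.179362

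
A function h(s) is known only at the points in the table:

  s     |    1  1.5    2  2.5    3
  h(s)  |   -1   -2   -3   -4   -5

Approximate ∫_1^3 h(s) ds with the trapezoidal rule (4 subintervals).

Δs = 0.5.
T_4 = (0.5/2)·[(-1) + 2·(-2) + 2·(-3) + 2·(-4) + (-5)] = -6.

-6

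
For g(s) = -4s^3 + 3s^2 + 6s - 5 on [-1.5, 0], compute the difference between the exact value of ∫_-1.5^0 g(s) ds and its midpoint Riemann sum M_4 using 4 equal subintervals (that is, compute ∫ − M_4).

Exact integral: ∫_-1.5^0 g(s) ds = -5.8125.
M_4 = -6.0234375.
Error = -5.8125 − (-6.0234375) = 0.2109375.

0.2109375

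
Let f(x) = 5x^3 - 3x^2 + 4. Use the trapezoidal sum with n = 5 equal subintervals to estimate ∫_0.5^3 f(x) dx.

86.71875

Δx = (3 − 0.5)/5 = 0.5.
f(0.5) = 3.875, f(1) = 6, f(1.5) = 14.125, f(2) = 32, f(2.5) = 63.375, f(3) = 112.
T_5 = (Δx/2)·[f(x_0) + 2f(x_1) + ... + 2f(x_{4}) + f(x_5)].
Sum = 86.71875.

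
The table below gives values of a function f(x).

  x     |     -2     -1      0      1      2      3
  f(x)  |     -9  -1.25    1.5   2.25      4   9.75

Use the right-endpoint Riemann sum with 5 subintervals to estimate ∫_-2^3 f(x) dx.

16.25

Δx = 1.
Sum = 1·[(-1.25) + 1.5 + 2.25 + 4 + 9.75] = 16.25.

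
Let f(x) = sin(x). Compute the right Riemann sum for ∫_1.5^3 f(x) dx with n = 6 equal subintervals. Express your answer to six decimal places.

Δx = (3 − 1.5)/6 = 0.25.
Right endpoints: 1.75, 2, 2.25, 2.5, 2.75, 3.
f(1.75) ≈ 0.983986, f(2) ≈ 0.909297, f(2.25) ≈ 0.778073, f(2.5) ≈ 0.598472, f(2.75) ≈ 0.381661, f(3) ≈ 0.141120.
Sum = Δx · [f(1.75) + f(2) + f(2.25) + ...].
Sum ≈ 0.948152.

0.948152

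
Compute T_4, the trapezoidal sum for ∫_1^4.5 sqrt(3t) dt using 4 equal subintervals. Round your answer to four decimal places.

9.8393

Δt = (4.5 − 1)/4 = 0.875.
f(1) ≈ 1.7321, f(1.875) ≈ 2.3717, f(2.75) ≈ 2.8723, f(3.625) ≈ 3.2977, f(4.5) ≈ 3.6742.
T_4 = (Δt/2)·[f(t_0) + 2f(t_1) + 2f(t_2) + 2f(t_3) + f(t_4)].
Sum ≈ 9.8393.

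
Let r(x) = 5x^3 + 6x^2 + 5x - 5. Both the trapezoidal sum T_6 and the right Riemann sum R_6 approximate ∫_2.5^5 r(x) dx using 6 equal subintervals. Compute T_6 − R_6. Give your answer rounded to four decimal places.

T_6 ≈ 990.049913.
R_6 ≈ 1130.023872.
T_6 − R_6 ≈ -139.9740.

-139.9740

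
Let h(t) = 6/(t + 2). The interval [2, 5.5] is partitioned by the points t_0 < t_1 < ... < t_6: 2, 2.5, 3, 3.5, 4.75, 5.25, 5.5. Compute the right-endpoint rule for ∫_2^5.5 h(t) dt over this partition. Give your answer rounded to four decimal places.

Subinterval widths: 0.5, 0.5, 0.5, 1.25, 0.5, 0.25.
Right endpoints: 2.5, 3, 3.5, 4.75, 5.25, 5.5.
h(2.5) = 4/3, h(3) = 1.2, h(3.5) = 12/11, h(4.75) = 8/9, h(5.25) = 24/29, h(5.5) = 0.8.
Sum = Σ Δt_i · h(t_i).
Sum ≈ 3.5370.

3.5370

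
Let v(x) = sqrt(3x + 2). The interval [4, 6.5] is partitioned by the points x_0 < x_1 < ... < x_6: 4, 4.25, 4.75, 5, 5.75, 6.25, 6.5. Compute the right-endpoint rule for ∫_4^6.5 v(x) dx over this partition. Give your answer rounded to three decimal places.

Subinterval widths: 0.25, 0.5, 0.25, 0.75, 0.5, 0.25.
Right endpoints: 4.25, 4.75, 5, 5.75, 6.25, 6.5.
v(4.25) ≈ 3.841, v(4.75) ≈ 4.031, v(5) ≈ 4.123, v(5.75) ≈ 4.387, v(6.25) ≈ 4.555, v(6.5) ≈ 4.637.
Sum = Σ Δx_i · v(x_i).
Sum ≈ 10.734.

10.734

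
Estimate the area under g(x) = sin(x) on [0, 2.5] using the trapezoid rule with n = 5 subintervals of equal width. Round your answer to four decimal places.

1.7635

Δx = (2.5 − 0)/5 = 0.5.
g(0) ≈ 0.0000, g(0.5) ≈ 0.4794, g(1) ≈ 0.8415, g(1.5) ≈ 0.9975, g(2) ≈ 0.9093, g(2.5) ≈ 0.5985.
T_5 = (Δx/2)·[g(x_0) + 2g(x_1) + ... + 2g(x_{4}) + g(x_5)].
Sum ≈ 1.7635.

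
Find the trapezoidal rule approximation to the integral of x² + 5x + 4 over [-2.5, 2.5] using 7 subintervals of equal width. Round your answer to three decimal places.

30.842

Δx = (2.5 − (-2.5))/7 = 5/7.
f(-2.5) = -2.25, f(-25/14) = -341/196, f(-15/14) = -41/196, f(-5/14) = 459/196, f(5/14) = 1159/196, f(15/14) = 2059/196, f(25/14) = 3159/196, f(2.5) = 22.75.
T_7 = (Δx/2)·[f(x_0) + 2f(x_1) + ... + 2f(x_{6}) + f(x_7)].
Sum ≈ 30.842.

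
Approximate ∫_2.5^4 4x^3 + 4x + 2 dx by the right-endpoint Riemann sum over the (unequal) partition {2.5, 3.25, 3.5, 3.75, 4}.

Subinterval widths: 0.75, 0.25, 0.25, 0.25.
Right endpoints: 3.25, 3.5, 3.75, 4.
f(3.25) = 152.3125, f(3.5) = 187.5, f(3.75) = 227.9375, f(4) = 274.
Sum = Σ Δx_i · f(x_i).
Sum = 286.59375.

286.59375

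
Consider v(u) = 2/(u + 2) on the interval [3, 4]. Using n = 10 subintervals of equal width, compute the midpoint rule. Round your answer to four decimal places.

Δu = (4 − 3)/10 = 0.1.
Midpoints: 3.05, 3.15, 3.25, 3.35, 3.45, 3.55, 3.65, 3.75, 3.85, 3.95.
v(3.05) = 40/101, v(3.15) = 40/103, v(3.25) = 8/21, v(3.35) = 40/107, v(3.45) = 40/109, v(3.55) = 40/111, v(3.65) = 40/113, v(3.75) = 8/23, v(3.85) = 40/117, v(3.95) = 40/119.
Sum = Δu · [v(3.05) + v(3.15) + v(3.25) + ...].
Sum ≈ 0.3646.

0.3646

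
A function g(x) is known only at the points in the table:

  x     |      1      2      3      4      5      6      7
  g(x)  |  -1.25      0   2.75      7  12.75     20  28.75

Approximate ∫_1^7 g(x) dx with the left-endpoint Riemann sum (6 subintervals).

Δx = 1.
Sum = 1·[(-1.25) + 0 + 2.75 + 7 + 12.75 + 20] = 41.25.

41.25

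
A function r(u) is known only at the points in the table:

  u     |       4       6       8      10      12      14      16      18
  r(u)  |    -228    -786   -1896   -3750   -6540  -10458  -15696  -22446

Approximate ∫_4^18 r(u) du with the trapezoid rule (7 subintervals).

-100926

Δu = 2.
T_7 = (2/2)·[(-228) + 2·(-786) + 2·(-1896) + 2·(-3750) + 2·(-6540) + 2·(-10458) + 2·(-15696) + (-22446)] = -100926.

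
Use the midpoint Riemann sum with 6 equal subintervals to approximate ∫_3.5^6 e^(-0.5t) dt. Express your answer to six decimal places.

Δt = (6 − 3.5)/6 = 5/12.
Midpoints: 89/24, 4.125, 109/24, 119/24, 5.375, 139/24.
f(89/24) ≈ 0.156583, f(4.125) ≈ 0.127136, f(109/24) ≈ 0.103226, f(119/24) ≈ 0.083813, f(5.375) ≈ 0.068051, f(139/24) ≈ 0.055253.
Sum = Δt · [f(89/24) + f(4.125) + f(109/24) + ...].
Sum ≈ 0.247526.

0.247526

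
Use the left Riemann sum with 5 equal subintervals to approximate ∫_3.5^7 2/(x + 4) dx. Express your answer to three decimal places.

0.796

Δx = (7 − 3.5)/5 = 0.7.
Left endpoints: 3.5, 4.2, 4.9, 5.6, 6.3.
f(3.5) = 4/15, f(4.2) = 10/41, f(4.9) = 20/89, f(5.6) = 5/24, f(6.3) = 20/103.
Sum = Δx · [f(3.5) + f(4.2) + f(4.9) + f(5.6) + f(6.3)].
Sum ≈ 0.796.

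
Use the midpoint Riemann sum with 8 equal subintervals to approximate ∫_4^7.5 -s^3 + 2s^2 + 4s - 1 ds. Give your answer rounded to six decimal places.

Δs = (7.5 − 4)/8 = 0.4375.
Midpoints: 4.21875, 4.65625, 5.09375, 5.53125, 5.96875, 6.40625, 6.84375, 7.28125.
f(4.21875) = -773783/32768, f(4.65625) = -1309549/32768, f(5.09375) = -1995451/32768, f(5.53125) = -2847953/32768, f(5.96875) = -3883519/32768, f(6.40625) = -5118613/32768, f(6.84375) = -6569699/32768, f(7.28125) = -8253241/32768.
Sum = Δs · [f(4.21875) + f(4.65625) + f(5.09375) + ...].
Sum ≈ -410.580933.

-410.580933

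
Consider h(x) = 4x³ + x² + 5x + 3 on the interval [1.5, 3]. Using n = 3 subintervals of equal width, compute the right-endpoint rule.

Δx = (3 − 1.5)/3 = 0.5.
Right endpoints: 2, 2.5, 3.
h(2) = 49, h(2.5) = 84.25, h(3) = 135.
Sum = Δx · [h(2) + h(2.5) + h(3)].
Sum = 134.125.

134.125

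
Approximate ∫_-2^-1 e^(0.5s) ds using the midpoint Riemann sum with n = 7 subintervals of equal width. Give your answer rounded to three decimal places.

0.477

Δs = (-1 − (-2))/7 = 1/7.
Midpoints: -27/14, -25/14, -23/14, -1.5, -19/14, -17/14, -15/14.
f(-27/14) ≈ 0.381, f(-25/14) ≈ 0.409, f(-23/14) ≈ 0.440, f(-1.5) ≈ 0.472, f(-19/14) ≈ 0.507, f(-17/14) ≈ 0.545, f(-15/14) ≈ 0.585.
Sum = Δs · [f(-27/14) + f(-25/14) + f(-23/14) + ...].
Sum ≈ 0.477.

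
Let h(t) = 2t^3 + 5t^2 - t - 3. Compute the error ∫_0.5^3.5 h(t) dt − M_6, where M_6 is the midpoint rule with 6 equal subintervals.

Exact integral: ∫_0.5^3.5 h(t) dt = 131.25.
M_6 = 130.1875.
Error = 131.25 − 130.1875 = 1.0625.

1.0625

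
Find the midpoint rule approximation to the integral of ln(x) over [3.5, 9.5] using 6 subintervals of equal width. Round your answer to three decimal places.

Δx = (9.5 − 3.5)/6 = 1.
Midpoints: 4, 5, 6, 7, 8, 9.
f(4) ≈ 1.386, f(5) ≈ 1.609, f(6) ≈ 1.792, f(7) ≈ 1.946, f(8) ≈ 2.079, f(9) ≈ 2.197.
Sum = Δx · [f(4) + f(5) + f(6) + ...].
Sum ≈ 11.010.

11.010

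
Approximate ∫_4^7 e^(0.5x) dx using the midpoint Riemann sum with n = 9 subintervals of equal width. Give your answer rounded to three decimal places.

Δx = (7 − 4)/9 = 1/3.
Midpoints: 25/6, 4.5, 29/6, 31/6, 5.5, 35/6, 37/6, 6.5, 41/6.
f(25/6) ≈ 8.031, f(4.5) ≈ 9.488, f(29/6) ≈ 11.208, f(31/6) ≈ 13.241, f(5.5) ≈ 15.643, f(35/6) ≈ 18.480, f(37/6) ≈ 21.831, f(6.5) ≈ 25.790, f(41/6) ≈ 30.468.
Sum = Δx · [f(25/6) + f(4.5) + f(29/6) + ...].
Sum ≈ 51.393.

51.393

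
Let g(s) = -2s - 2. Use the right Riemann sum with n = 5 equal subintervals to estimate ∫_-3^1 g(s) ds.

Δs = (1 − (-3))/5 = 0.8.
Right endpoints: -2.2, -1.4, -0.6, 0.2, 1.
g(-2.2) = 2.4, g(-1.4) = 0.8, g(-0.6) = -0.8, g(0.2) = -2.4, g(1) = -4.
Sum = Δs · [g(-2.2) + g(-1.4) + g(-0.6) + g(0.2) + g(1)].
Sum = -3.2.

-3.2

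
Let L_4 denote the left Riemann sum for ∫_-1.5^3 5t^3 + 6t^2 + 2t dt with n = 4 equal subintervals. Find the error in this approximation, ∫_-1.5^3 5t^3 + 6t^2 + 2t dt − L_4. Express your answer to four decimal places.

96.8994

Exact integral: ∫_-1.5^3 f(t) dt = 162.421875.
L_4 ≈ 65.522461.
Error ≈ 162.421875 − 65.522461 ≈ 96.8994.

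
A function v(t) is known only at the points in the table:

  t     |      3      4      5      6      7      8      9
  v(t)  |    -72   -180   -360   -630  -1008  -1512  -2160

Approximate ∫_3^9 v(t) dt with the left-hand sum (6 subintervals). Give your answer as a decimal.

-3762

Δt = 1.
Sum = 1·[(-72) + (-180) + (-360) + (-630) + (-1008) + (-1512)] = -3762.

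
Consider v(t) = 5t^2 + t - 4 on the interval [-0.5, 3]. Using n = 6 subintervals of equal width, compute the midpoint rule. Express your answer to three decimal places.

35.087

Δt = (3 − (-0.5))/6 = 7/12.
Midpoints: -5/24, 0.375, 23/24, 37/24, 2.125, 65/24.
v(-5/24) = -2299/576, v(0.375) = -2.921875, v(23/24) = 893/576, v(37/24) = 5429/576, v(2.125) = 20.703125, v(65/24) = 20381/576.
Sum = Δt · [v(-5/24) + v(0.375) + v(23/24) + ...].
Sum ≈ 35.087.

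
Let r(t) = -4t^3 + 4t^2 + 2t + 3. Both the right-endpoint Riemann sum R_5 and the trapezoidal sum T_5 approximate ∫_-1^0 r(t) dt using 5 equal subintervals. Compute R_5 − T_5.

R_5 = 3.8.
T_5 = 4.4.
R_5 − T_5 = -0.6.

-0.6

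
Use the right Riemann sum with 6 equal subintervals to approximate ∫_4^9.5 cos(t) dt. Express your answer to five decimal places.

0.47579

Δt = (9.5 − 4)/6 = 11/12.
Right endpoints: 59/12, 35/6, 6.75, 23/3, 103/12, 9.5.
f(59/12) ≈ 0.20286, f(35/6) ≈ 0.90051, f(6.75) ≈ 0.89301, f(23/3) ≈ 0.18622, f(103/12) ≈ -0.66639, f(9.5) ≈ -0.99717.
Sum = Δt · [f(59/12) + f(35/6) + f(6.75) + ...].
Sum ≈ 0.47579.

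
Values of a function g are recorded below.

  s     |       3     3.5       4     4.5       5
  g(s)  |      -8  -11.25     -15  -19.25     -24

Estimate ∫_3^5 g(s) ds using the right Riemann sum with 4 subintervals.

Δs = 0.5.
Sum = 0.5·[(-11.25) + (-15) + (-19.25) + (-24)] = -34.75.

-34.75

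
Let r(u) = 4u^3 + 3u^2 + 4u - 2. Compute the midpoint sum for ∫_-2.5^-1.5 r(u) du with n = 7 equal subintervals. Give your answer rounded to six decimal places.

-31.714286

Δu = (-1.5 − (-2.5))/7 = 1/7.
Midpoints: -17/7, -16/7, -15/7, -2, -13/7, -12/7, -11/7.
r(-17/7) = -17601/343, r(-16/7) = -14830/343, r(-15/7) = -12401/343, r(-2) = -30, r(-13/7) = -8473/343, r(-12/7) = -6926/343, r(-11/7) = -5625/343.
Sum = Δu · [r(-17/7) + r(-16/7) + r(-15/7) + ...].
Sum ≈ -31.714286.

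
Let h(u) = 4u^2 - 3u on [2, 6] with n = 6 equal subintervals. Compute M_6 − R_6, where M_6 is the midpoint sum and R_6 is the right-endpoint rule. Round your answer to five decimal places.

-40.44444

M_6 ≈ 228.7407407.
R_6 ≈ 269.1851852.
M_6 − R_6 ≈ -40.44444.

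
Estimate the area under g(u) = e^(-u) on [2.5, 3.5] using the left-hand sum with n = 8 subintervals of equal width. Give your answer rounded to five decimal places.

Δu = (3.5 − 2.5)/8 = 0.125.
Left endpoints: 2.5, 2.625, 2.75, 2.875, 3, 3.125, 3.25, 3.375.
g(2.5) ≈ 0.08208, g(2.625) ≈ 0.07244, g(2.75) ≈ 0.06393, g(2.875) ≈ 0.05642, g(3) ≈ 0.04979, g(3.125) ≈ 0.04394, g(3.25) ≈ 0.03877, g(3.375) ≈ 0.03422.
Sum = Δu · [g(2.5) + g(2.625) + g(2.75) + ...].
Sum ≈ 0.05520.

0.05520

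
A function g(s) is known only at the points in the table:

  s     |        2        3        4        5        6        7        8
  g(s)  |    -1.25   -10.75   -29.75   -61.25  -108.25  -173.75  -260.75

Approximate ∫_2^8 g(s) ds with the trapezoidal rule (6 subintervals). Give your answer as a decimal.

-514.75

Δs = 1.
T_6 = (1/2)·[(-1.25) + 2·(-10.75) + 2·(-29.75) + 2·(-61.25) + 2·(-108.25) + 2·(-173.75) + (-260.75)] = -514.75.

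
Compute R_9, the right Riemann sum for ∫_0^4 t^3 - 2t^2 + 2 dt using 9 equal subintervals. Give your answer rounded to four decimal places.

36.9712

Δt = (4 − 0)/9 = 4/9.
Right endpoints: 4/9, 8/9, 4/3, 16/9, 20/9, 8/3, 28/9, 32/9, 4.
f(4/9) = 1234/729, f(8/9) = 818/729, f(4/3) = 22/27, f(16/9) = 946/729, f(20/9) = 2258/729, f(8/3) = 182/27, f(28/9) = 9298/729, f(32/9) = 15794/729, f(4) = 34.
Sum = Δt · [f(4/9) + f(8/9) + f(4/3) + ...].
Sum ≈ 36.9712.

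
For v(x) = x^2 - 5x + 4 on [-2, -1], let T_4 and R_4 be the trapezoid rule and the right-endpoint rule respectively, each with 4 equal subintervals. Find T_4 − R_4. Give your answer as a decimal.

T_4 = 13.84375.
R_4 = 12.84375.
T_4 − R_4 = 1.

1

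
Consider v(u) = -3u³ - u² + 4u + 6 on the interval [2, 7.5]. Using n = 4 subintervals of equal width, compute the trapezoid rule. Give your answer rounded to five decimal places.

-2437.32715

Δu = (7.5 − 2)/4 = 1.375.
v(2) = -14, v(3.375) = -54897/512, v(4.75) = -319.078125, v(6.125) = -356539/512, v(7.5) = -1285.875.
T_4 = (Δu/2)·[v(u_0) + 2v(u_1) + 2v(u_2) + 2v(u_3) + v(u_4)].
Sum ≈ -2437.32715.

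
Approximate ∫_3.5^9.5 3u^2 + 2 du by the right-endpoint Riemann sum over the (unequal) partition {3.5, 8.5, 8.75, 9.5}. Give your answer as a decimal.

Subinterval widths: 5, 0.25, 0.75.
Right endpoints: 8.5, 8.75, 9.5.
f(8.5) = 218.75, f(8.75) = 231.6875, f(9.5) = 272.75.
Sum = Σ Δu_i · f(u_i).
Sum = 1356.234375.

1356.234375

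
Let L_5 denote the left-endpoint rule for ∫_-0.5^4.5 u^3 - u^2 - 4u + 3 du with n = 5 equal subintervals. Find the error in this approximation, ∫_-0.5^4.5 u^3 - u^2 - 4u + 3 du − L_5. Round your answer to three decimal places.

Exact integral: ∫_-0.5^4.5 f(u) du ≈ 47.08333.
L_5 = 25.625.
Error ≈ 47.08333 − 25.625 ≈ 21.458.

21.458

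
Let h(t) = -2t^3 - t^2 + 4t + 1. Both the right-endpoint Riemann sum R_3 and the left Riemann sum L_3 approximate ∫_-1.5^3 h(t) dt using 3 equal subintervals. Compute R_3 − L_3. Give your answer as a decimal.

-74.25

R_3 = -76.5.
L_3 = -2.25.
R_3 − L_3 = -74.25.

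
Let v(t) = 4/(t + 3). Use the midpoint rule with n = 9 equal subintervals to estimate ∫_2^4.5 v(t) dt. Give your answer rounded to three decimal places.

1.622

Δt = (4.5 − 2)/9 = 5/18.
Midpoints: 77/36, 29/12, 97/36, 107/36, 3.25, 127/36, 137/36, 49/12, 157/36.
v(77/36) = 144/185, v(29/12) = 48/65, v(97/36) = 144/205, v(107/36) = 144/215, v(3.25) = 0.64, v(127/36) = 144/235, v(137/36) = 144/245, v(49/12) = 48/85, v(157/36) = 144/265.
Sum = Δt · [v(77/36) + v(29/12) + v(97/36) + ...].
Sum ≈ 1.622.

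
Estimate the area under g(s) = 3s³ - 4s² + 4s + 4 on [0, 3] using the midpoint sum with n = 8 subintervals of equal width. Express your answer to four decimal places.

54.4160

Δs = (3 − 0)/8 = 0.375.
Midpoints: 0.1875, 0.5625, 0.9375, 1.3125, 1.6875, 2.0625, 2.4375, 2.8125.
g(0.1875) = 18961/4096, g(0.5625) = 22603/4096, g(0.9375) = 27469/4096, g(1.3125) = 37447/4096, g(1.6875) = 56425/4096, g(2.0625) = 88291/4096, g(2.4375) = 136933/4096, g(2.8125) = 206239/4096.
Sum = Δs · [g(0.1875) + g(0.5625) + g(0.9375) + ...].
Sum ≈ 54.4160.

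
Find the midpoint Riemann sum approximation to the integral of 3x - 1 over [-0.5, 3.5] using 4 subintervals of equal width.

Δx = (3.5 − (-0.5))/4 = 1.
Midpoints: 0, 1, 2, 3.
f(0) = -1, f(1) = 2, f(2) = 5, f(3) = 8.
Sum = Δx · [f(0) + f(1) + f(2) + f(3)].
Sum = 14.

14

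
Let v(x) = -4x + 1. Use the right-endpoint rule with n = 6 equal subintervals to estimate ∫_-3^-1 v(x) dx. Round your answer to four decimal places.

Δx = (-1 − (-3))/6 = 1/3.
Right endpoints: -8/3, -7/3, -2, -5/3, -4/3, -1.
v(-8/3) = 35/3, v(-7/3) = 31/3, v(-2) = 9, v(-5/3) = 23/3, v(-4/3) = 19/3, v(-1) = 5.
Sum = Δx · [v(-8/3) + v(-7/3) + v(-2) + ...].
Sum ≈ 16.6667.

16.6667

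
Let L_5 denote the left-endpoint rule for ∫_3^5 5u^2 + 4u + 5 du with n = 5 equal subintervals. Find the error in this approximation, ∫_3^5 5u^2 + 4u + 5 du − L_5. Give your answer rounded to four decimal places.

17.3333

Exact integral: ∫_3^5 f(u) du ≈ 205.333333.
L_5 = 188.
Error ≈ 205.333333 − 188 ≈ 17.3333.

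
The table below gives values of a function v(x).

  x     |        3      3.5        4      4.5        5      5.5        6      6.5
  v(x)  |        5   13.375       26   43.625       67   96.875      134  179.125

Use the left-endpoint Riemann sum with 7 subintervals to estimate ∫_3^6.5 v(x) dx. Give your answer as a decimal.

192.9375

Δx = 0.5.
Sum = 0.5·[5 + 13.375 + 26 + 43.625 + 67 + 96.875 + 134] = 192.9375.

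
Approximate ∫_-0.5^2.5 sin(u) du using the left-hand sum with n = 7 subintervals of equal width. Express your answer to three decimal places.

Δu = (2.5 − (-0.5))/7 = 3/7.
Left endpoints: -0.5, -1/14, 5/14, 11/14, 17/14, 23/14, 29/14.
f(-0.5) ≈ -0.479, f(-1/14) ≈ -0.071, f(5/14) ≈ 0.350, f(11/14) ≈ 0.707, f(17/14) ≈ 0.937, f(23/14) ≈ 0.997, f(29/14) ≈ 0.877.
Sum = Δu · [f(-0.5) + f(-1/14) + f(5/14) + ...].
Sum ≈ 1.422.

1.422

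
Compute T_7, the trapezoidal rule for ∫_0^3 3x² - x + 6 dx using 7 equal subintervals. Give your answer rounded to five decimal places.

Δx = (3 − 0)/7 = 3/7.
f(0) = 6, f(3/7) = 300/49, f(6/7) = 360/49, f(9/7) = 474/49, f(12/7) = 642/49, f(15/7) = 864/49, f(18/7) = 1140/49, f(3) = 30.
T_7 = (Δx/2)·[f(x_0) + 2f(x_1) + ... + 2f(x_{6}) + f(x_7)].
Sum ≈ 40.77551.

40.77551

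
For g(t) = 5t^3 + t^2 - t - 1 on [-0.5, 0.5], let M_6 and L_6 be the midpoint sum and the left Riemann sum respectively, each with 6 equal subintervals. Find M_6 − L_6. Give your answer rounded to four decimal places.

0.0139

M_6 ≈ -0.918981.
L_6 ≈ -0.932870.
M_6 − L_6 ≈ 0.0139.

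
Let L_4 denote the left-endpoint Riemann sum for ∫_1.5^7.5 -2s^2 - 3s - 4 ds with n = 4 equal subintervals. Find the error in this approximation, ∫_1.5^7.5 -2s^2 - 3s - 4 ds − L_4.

Exact integral: ∫_1.5^7.5 f(s) ds = -384.
L_4 = -294.
Error = -384 − (-294) = -90.

-90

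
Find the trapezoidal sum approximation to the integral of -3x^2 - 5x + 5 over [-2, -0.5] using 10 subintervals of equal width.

Δx = (-0.5 − (-2))/10 = 0.15.
f(-2) = 3, f(-1.85) = 3.9825, f(-1.7) = 4.83, f(-1.55) = 5.5425, f(-1.4) = 6.12, f(-1.25) = 6.5625, f(-1.1) = 6.87, f(-0.95) = 7.0425, f(-0.8) = 7.08, f(-0.65) = 6.9825, f(-0.5) = 6.75.
T_10 = (Δx/2)·[f(x_0) + 2f(x_1) + ... + 2f(x_{9}) + f(x_10)].
Sum = 8.983125.

8.983125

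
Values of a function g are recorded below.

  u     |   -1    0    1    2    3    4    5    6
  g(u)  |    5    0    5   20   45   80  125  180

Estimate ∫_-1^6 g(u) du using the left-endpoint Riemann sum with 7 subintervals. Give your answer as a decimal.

Δu = 1.
Sum = 1·[5 + 0 + 5 + 20 + 45 + 80 + 125] = 280.

280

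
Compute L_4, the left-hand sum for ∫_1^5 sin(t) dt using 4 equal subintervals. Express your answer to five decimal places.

1.13509

Δt = (5 − 1)/4 = 1.
Left endpoints: 1, 2, 3, 4.
f(1) ≈ 0.84147, f(2) ≈ 0.90930, f(3) ≈ 0.14112, f(4) ≈ -0.75680.
Sum = Δt · [f(1) + f(2) + f(3) + f(4)].
Sum ≈ 1.13509.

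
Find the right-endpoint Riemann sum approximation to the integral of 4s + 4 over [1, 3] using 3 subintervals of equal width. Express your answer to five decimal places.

Δs = (3 − 1)/3 = 2/3.
Right endpoints: 5/3, 7/3, 3.
f(5/3) = 32/3, f(7/3) = 40/3, f(3) = 16.
Sum = Δs · [f(5/3) + f(7/3) + f(3)].
Sum ≈ 26.66667.

26.66667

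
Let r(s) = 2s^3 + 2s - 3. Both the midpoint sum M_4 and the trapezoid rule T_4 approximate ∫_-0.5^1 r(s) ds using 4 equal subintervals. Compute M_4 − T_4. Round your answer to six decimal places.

M_4 ≈ -3.30761719.
T_4 ≈ -3.22851562.
M_4 − T_4 ≈ -0.079102.

-0.079102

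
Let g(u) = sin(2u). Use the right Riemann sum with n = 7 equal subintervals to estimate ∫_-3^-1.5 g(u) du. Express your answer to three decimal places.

0.915

Δu = (-1.5 − (-3))/7 = 3/14.
Right endpoints: -39/14, -18/7, -33/14, -15/7, -27/14, -12/7, -1.5.
g(-39/14) ≈ 0.653, g(-18/7) ≈ 0.909, g(-33/14) ≈ 1.000, g(-15/7) ≈ 0.910, g(-27/14) ≈ 0.656, g(-12/7) ≈ 0.283, g(-1.5) ≈ -0.141.
Sum = Δu · [g(-39/14) + g(-18/7) + g(-33/14) + ...].
Sum ≈ 0.915.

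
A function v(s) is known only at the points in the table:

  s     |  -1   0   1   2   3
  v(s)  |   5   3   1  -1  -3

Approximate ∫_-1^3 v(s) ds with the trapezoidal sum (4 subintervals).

Δs = 1.
T_4 = (1/2)·[5 + 2·3 + 2·1 + 2·(-1) + (-3)] = 4.

4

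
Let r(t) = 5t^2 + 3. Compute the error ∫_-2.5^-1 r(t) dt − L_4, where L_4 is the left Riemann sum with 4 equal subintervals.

Exact integral: ∫_-2.5^-1 r(t) dt = 28.875.
L_4 = 33.97265625.
Error = 28.875 − 33.97265625 = -5.09765625.

-5.09765625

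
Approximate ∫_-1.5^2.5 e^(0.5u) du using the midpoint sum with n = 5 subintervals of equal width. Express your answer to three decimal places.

Δu = (2.5 − (-1.5))/5 = 0.8.
Midpoints: -1.1, -0.3, 0.5, 1.3, 2.1.
f(-1.1) ≈ 0.577, f(-0.3) ≈ 0.861, f(0.5) ≈ 1.284, f(1.3) ≈ 1.916, f(2.1) ≈ 2.858.
Sum = Δu · [f(-1.1) + f(-0.3) + f(0.5) + f(1.3) + f(2.1)].
Sum ≈ 5.996.

5.996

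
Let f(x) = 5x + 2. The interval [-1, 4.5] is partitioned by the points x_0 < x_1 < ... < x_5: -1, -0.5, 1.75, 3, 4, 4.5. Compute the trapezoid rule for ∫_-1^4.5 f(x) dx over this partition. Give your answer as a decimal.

59.125

Subinterval widths: 0.5, 2.25, 1.25, 1, 0.5.
f(-1) = -3, f(-0.5) = -0.5, f(1.75) = 10.75, f(3) = 17, f(4) = 22, f(4.5) = 24.5.
On each subinterval the trapezoid contributes (Δx_i/2)·[f(x_{i-1}) + f(x_i)].
Sum = 59.125.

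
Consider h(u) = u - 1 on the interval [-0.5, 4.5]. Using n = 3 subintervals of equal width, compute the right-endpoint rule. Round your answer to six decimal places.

Δu = (4.5 − (-0.5))/3 = 5/3.
Right endpoints: 7/6, 17/6, 4.5.
h(7/6) = 1/6, h(17/6) = 11/6, h(4.5) = 3.5.
Sum = Δu · [h(7/6) + h(17/6) + h(4.5)].
Sum ≈ 9.166667.

9.166667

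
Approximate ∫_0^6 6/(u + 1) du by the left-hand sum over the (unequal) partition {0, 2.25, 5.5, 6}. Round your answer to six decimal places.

Subinterval widths: 2.25, 3.25, 0.5.
Left endpoints: 0, 2.25, 5.5.
f(0) = 6, f(2.25) = 24/13, f(5.5) = 12/13.
Sum = Σ Δu_i · f(u_i).
Sum ≈ 19.961538.

19.961538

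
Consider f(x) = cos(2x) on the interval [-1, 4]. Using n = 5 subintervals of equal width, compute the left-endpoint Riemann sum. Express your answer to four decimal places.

0.4742

Δx = (4 − (-1))/5 = 1.
Left endpoints: -1, 0, 1, 2, 3.
f(-1) ≈ -0.4161, f(0) ≈ 1.0000, f(1) ≈ -0.4161, f(2) ≈ -0.6536, f(3) ≈ 0.9602.
Sum = Δx · [f(-1) + f(0) + f(1) + f(2) + f(3)].
Sum ≈ 0.4742.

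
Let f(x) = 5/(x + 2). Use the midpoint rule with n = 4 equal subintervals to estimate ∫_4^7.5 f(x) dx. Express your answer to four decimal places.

Δx = (7.5 − 4)/4 = 0.875.
Midpoints: 4.4375, 5.3125, 6.1875, 7.0625.
f(4.4375) = 80/103, f(5.3125) = 80/117, f(6.1875) = 80/131, f(7.0625) = 16/29.
Sum = Δx · [f(4.4375) + f(5.3125) + f(6.1875) + f(7.0625)].
Sum ≈ 2.2950.

2.2950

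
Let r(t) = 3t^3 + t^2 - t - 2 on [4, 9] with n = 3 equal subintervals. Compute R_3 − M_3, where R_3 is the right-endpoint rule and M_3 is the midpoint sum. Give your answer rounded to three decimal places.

R_3 ≈ 6758.14815.
M_3 ≈ 4839.05093.
R_3 − M_3 ≈ 1919.097.

1919.097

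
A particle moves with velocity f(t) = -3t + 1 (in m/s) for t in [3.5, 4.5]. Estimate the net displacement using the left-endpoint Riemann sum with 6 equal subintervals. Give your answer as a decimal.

Δt = (4.5 − 3.5)/6 = 1/6.
Left endpoints: 3.5, 11/3, 23/6, 4, 25/6, 13/3.
f(3.5) = -9.5, f(11/3) = -10, f(23/6) = -10.5, f(4) = -11, f(25/6) = -11.5, f(13/3) = -12.
Sum = Δt · [f(3.5) + f(11/3) + f(23/6) + ...].
Sum = -10.75.

-10.75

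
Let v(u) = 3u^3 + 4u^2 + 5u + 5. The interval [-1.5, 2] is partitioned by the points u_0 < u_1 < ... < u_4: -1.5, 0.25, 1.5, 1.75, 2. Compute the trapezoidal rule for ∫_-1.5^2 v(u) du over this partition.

47.76171875

Subinterval widths: 1.75, 1.25, 0.25, 0.25.
v(-1.5) = -3.625, v(0.25) = 6.546875, v(1.5) = 31.625, v(1.75) = 42.078125, v(2) = 55.
On each subinterval the trapezoid contributes (Δu_i/2)·[v(u_{i-1}) + v(u_i)].
Sum = 47.76171875.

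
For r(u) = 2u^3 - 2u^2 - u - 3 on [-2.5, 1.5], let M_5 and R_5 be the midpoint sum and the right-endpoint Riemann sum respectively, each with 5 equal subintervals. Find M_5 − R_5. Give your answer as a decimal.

-13.6

M_5 = -38.6.
R_5 = -25.
M_5 − R_5 = -13.6.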